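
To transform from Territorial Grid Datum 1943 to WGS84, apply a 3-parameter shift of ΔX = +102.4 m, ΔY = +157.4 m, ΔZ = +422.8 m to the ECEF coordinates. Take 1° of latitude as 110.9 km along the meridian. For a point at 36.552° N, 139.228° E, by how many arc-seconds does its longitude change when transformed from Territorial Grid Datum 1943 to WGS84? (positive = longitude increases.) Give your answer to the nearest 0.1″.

Δλ = -7.5″

sin φ = 0.595552, cos φ = 0.803317, sin λ = 0.653051, cos λ = -0.757314.
East component: ΔE = −sin λ·ΔX + cos λ·ΔY = −(0.653051)(102.4) + (-0.757314)(157.4) = -186.07 m.
1° of latitude spans 110900 m; at latitude φ, 1° of longitude spans that × cos φ = 89087.8 m, so Δλ = -186.07 / 89087.8 × 3600 = -7.519″.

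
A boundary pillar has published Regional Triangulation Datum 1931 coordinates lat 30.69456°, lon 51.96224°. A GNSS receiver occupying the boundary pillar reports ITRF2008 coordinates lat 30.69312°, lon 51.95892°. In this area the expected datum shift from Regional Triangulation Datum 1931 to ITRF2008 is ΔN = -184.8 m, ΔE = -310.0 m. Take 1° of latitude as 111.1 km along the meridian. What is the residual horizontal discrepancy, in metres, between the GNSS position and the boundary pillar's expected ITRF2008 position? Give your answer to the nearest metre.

26 m

Observed coordinate differences: Δφ = -0.00144°, Δλ = -0.00332°.
Converting to metres (1° lat = 111100 m, cos φ = 0.859901): observed ΔN = -160.0 m, observed ΔE = -317.2 m.
Subtracting the expected shift leaves a residual of -160.0 − (-184.8) = 24.8 m north and -317.2 − (-310.0) = -7.2 m east.
Residual distance = √(24.8² + (-7.2)²) = 25.8 m.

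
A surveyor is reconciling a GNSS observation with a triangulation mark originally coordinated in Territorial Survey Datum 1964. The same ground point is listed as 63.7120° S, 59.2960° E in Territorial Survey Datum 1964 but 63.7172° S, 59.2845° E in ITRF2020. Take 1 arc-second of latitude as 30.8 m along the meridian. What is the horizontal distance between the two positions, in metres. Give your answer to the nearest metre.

807 m

Δφ = -63.7172° − -63.7120° = -0.0052°; Δλ = 59.2845° − 59.2960° = -0.0115°.
1° of latitude = 3600 × 30.80 = 110880 m.
ΔN = Δφ × 110880 = -576.6 m; ΔE = Δλ × 110880 × cos(-63.7120°) = -0.0115 × 110880 × 0.442883 = -564.7 m.
Distance = √(ΔE² + ΔN²) = √((-564.7)² + (-576.6)²) = 807.1 m.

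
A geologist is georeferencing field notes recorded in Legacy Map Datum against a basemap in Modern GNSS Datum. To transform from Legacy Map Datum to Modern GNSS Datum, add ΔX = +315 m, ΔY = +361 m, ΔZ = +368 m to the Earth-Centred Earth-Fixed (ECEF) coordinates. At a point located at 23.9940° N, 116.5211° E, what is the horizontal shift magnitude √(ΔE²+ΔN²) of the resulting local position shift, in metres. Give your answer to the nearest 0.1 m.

514.7 m

The local east axis at (φ, λ) is (−sin λ, cos λ, 0), so ΔE = −sin(116.5211°)·315 + cos(116.5211°)·361 = -443.05 m.
The local north axis is (−sin φ cos λ, −sin φ sin λ, cos φ), giving ΔN = 57.197 − 131.350 + 336.200 = 262.05 m.
Horizontal magnitude = √(ΔE² + ΔN²) = √((-443.05)² + 262.05²) = 514.74 m.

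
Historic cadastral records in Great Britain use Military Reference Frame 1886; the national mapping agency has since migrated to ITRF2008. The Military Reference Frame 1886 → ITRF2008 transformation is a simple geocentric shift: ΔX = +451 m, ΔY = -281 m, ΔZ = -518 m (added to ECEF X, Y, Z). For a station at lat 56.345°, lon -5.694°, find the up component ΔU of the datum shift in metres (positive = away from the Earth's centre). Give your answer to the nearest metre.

ΔU = -167 m

The local up (radial) axis is (cos φ cos λ, cos φ sin λ, sin φ), giving ΔU = 248.707 + 15.451 − 431.178 = -167.02 m.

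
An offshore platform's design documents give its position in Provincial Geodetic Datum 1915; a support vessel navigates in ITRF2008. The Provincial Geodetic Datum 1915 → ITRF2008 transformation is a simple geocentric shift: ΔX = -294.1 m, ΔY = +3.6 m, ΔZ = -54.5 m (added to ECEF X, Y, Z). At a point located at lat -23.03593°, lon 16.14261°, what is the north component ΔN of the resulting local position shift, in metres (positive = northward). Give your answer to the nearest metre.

ΔN = -160 m

At φ = -23.03593°, λ = 16.14261°: sin φ = -0.391308, cos φ = 0.920260, sin λ = 0.278029, cos λ = 0.960573.
ΔN = −sin φ cos λ·ΔX − sin φ sin λ·ΔY + cos φ·ΔZ = −(-0.391308)(0.960573)(-294.1) − (-0.391308)(0.278029)(3.6) + (0.920260)(-54.5) = -160.31 m.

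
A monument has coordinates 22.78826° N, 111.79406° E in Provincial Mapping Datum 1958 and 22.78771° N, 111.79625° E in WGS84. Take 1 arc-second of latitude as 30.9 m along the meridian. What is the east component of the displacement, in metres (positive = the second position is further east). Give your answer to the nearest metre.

ΔE = 225 m

Δφ = 22.78771° − 22.78826° = -0.00055°; Δλ = 111.79625° − 111.79406° = +0.00219°.
1° of latitude = 3600 × 30.90 = 111240 m.
ΔN = Δφ × 111240 = -61.2 m; ΔE = Δλ × 111240 × cos(22.78826°) = +0.00219 × 111240 × 0.921943 = 224.6 m.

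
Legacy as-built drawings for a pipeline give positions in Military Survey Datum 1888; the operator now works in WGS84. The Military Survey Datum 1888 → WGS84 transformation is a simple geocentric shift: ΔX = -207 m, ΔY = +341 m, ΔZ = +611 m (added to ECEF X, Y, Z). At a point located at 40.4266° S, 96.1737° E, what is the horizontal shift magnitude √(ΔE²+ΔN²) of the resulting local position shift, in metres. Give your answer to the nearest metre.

At φ = -40.4266°, λ = 96.1737°: sin φ = -0.648473, cos φ = 0.761237, sin λ = 0.994200, cos λ = -0.107543.
ΔE = −sin λ·ΔX + cos λ·ΔY = −(0.994200)·(-207) + (-0.107543)·(341) = 169.13 m.
ΔN = −sin φ cos λ·ΔX − sin φ sin λ·ΔY + cos φ·ΔZ = −(-0.648473)(-0.107543)(-207) − (-0.648473)(0.994200)(341) + (0.761237)(611) = 699.40 m.
Horizontal magnitude = √(ΔE² + ΔN²) = √(169.13² + 699.40²) = 719.56 m.

720 m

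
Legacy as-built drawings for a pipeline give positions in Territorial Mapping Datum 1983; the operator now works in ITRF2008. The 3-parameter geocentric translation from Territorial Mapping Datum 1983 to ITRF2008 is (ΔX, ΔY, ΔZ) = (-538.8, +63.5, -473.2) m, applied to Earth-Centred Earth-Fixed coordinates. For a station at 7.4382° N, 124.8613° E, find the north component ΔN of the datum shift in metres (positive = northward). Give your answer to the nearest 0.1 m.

The local north axis is (−sin φ cos λ, −sin φ sin λ, cos φ), giving ΔN = -39.869 − 6.745 − 469.218 = -515.83 m.

ΔN = -515.8 m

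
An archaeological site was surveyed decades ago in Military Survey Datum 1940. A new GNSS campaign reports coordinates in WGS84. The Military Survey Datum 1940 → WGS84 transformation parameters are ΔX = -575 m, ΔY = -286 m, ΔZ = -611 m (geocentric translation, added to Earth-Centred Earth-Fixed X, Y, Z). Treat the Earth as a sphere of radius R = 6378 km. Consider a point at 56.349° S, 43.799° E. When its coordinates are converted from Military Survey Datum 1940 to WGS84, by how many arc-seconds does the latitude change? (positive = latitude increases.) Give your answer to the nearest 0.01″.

sin φ = -0.832428, cos φ = 0.554133, sin λ = 0.692131, cos λ = 0.721772.
North component: ΔN = −sin φ cos λ·ΔX − sin φ sin λ·ΔY + cos φ·ΔZ = −(-0.832428)(0.721772)(-575) − (-0.832428)(0.692131)(-286) + (0.554133)(-611) = -848.83 m.
1° of latitude spans πR/180 = 111317 m, so Δφ = -848.83 / 111317 × 3600 = -27.451″.

Δφ = -27.45″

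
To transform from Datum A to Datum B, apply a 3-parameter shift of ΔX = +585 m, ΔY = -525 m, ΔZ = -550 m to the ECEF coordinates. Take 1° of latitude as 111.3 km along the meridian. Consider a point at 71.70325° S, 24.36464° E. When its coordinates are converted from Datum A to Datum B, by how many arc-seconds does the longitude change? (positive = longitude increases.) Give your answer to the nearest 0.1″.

sin φ = -0.949443, cos φ = 0.313939, sin λ = 0.412542, cos λ = 0.910938.
East component: ΔE = −sin λ·ΔX + cos λ·ΔY = −(0.412542)(585) + (0.910938)(-525) = -719.58 m.
1° of latitude spans 111300 m; at latitude φ, 1° of longitude spans that × cos φ = 34941.4 m, so Δλ = -719.58 / 34941.4 × 3600 = -74.138″.

Δλ = -74.1″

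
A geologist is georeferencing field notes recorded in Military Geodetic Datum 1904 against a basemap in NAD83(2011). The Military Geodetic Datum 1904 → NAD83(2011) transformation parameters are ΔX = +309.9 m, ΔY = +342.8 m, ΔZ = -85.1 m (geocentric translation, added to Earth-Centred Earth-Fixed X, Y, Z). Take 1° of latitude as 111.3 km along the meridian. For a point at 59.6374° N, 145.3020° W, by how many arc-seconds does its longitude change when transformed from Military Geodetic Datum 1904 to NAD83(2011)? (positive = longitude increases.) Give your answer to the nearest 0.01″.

Δλ = -6.75″

sin φ = 0.862844, cos φ = 0.505471, sin λ = -0.569251, cos λ = -0.822164.
East component: ΔE = −sin λ·ΔX + cos λ·ΔY = −(-0.569251)(309.9) + (-0.822164)(342.8) = -105.43 m.
1° of latitude spans 111300 m; at latitude φ, 1° of longitude spans that × cos φ = 56258.9 m, so Δλ = -105.43 / 56258.9 × 3600 = -6.746″.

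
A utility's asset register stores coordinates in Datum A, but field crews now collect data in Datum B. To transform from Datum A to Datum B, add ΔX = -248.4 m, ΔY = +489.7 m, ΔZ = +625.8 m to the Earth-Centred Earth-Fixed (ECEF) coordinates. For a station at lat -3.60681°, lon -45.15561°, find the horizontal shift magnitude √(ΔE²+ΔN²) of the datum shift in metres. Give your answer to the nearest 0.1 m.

615.4 m

At φ = -3.60681°, λ = -45.15561°: sin φ = -0.062909, cos φ = 0.998019, sin λ = -0.709025, cos λ = 0.705184.
ΔE = −sin λ·ΔX + cos λ·ΔY = −(-0.709025)·(-248.4) + (0.705184)·(489.7) = 169.21 m.
ΔN = −sin φ cos λ·ΔX − sin φ sin λ·ΔY + cos φ·ΔZ = −(-0.062909)(0.705184)(-248.4) − (-0.062909)(-0.709025)(489.7) + (0.998019)(625.8) = 591.70 m.
Horizontal magnitude = √(ΔE² + ΔN²) = √(169.21² + 591.70²) = 615.42 m.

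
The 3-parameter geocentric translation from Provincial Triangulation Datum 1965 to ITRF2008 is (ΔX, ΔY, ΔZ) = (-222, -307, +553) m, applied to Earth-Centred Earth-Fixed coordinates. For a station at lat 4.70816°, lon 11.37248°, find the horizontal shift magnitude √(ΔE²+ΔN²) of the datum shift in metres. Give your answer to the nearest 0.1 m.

629.0 m

The local east axis at (φ, λ) is (−sin λ, cos λ, 0), so ΔE = −sin(11.37248°)·(-222) + cos(11.37248°)·(-307) = -257.20 m.
The local north axis is (−sin φ cos λ, −sin φ sin λ, cos φ), giving ΔN = 17.864 + 4.969 + 551.134 = 573.97 m.
Horizontal magnitude = √(ΔE² + ΔN²) = √((-257.20)² + 573.97²) = 628.96 m.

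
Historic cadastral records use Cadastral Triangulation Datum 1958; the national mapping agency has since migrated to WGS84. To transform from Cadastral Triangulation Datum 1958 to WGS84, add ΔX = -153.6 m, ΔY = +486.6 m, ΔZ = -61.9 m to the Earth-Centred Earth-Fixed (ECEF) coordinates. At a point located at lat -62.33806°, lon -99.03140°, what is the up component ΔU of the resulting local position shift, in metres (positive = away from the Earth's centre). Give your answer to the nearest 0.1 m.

At φ = -62.33806°, λ = -99.03140°: sin φ = -0.885702, cos φ = 0.464254, sin λ = -0.987602, cos λ = -0.156976.
ΔU = cos φ cos λ·ΔX + cos φ sin λ·ΔY + sin φ·ΔZ = (0.464254)(-0.156976)(-153.6) + (0.464254)(-0.987602)(486.6) + (-0.885702)(-61.9) = -157.09 m.

ΔU = -157.1 m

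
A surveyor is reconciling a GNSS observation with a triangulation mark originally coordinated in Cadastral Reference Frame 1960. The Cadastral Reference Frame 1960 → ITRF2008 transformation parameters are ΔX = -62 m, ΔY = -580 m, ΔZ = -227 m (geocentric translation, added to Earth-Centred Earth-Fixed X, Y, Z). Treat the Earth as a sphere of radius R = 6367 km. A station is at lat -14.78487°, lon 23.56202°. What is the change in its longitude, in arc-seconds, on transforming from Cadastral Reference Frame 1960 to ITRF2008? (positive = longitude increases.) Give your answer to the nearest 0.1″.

Δλ = -17.0″

sin φ = -0.255190, cos φ = 0.966891, sin λ = 0.399742, cos λ = 0.916628.
East component: ΔE = −sin λ·ΔX + cos λ·ΔY = −(0.399742)(-62) + (0.916628)(-580) = -506.86 m.
1° of latitude spans πR/180 = 111125 m; at latitude φ, 1° of longitude spans that × cos φ = 107445.9 m, so Δλ = -506.86 / 107445.9 × 3600 = -16.982″.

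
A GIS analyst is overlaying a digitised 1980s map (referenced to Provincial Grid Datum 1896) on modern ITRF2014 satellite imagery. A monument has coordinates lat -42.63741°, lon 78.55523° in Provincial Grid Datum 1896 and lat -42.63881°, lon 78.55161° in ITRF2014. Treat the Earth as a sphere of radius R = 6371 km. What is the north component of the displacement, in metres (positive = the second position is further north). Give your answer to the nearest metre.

ΔN = -156 m

Δφ = -42.63881° − -42.63741° = -0.00140°; Δλ = 78.55161° − 78.55523° = -0.00362°.
1° along a meridian = πR/180 = 111195 m.
ΔN = Δφ × 111195 = -155.7 m; ΔE = Δλ × 111195 × cos(-42.63741°) = -0.00362 × 111195 × 0.735655 = -296.1 m.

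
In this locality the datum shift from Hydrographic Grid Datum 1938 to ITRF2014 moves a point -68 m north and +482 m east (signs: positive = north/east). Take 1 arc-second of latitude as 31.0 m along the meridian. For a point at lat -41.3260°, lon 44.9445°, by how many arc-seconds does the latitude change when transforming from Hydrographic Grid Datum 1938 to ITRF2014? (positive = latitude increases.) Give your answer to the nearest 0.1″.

Δφ = -2.2″

1″ of latitude = 31.00 m, so Δφ = -68.0 / 31.00 = -2.194″.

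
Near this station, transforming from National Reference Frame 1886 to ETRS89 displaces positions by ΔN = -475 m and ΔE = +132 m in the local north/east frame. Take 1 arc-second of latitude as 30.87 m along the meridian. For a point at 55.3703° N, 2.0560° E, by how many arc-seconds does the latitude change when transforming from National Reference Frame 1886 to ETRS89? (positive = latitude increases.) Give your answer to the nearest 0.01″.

1″ of latitude = 30.87 m, so Δφ = -475.0 / 30.87 = -15.387″.

Δφ = -15.39″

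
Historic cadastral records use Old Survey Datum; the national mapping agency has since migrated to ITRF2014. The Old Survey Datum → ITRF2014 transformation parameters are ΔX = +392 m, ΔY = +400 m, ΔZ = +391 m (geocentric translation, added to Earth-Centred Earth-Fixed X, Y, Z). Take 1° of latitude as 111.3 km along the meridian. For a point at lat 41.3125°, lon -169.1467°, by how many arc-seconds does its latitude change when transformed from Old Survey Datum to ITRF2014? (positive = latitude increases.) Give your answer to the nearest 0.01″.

sin φ = 0.660166, cos φ = 0.751120, sin λ = -0.188295, cos λ = -0.982113.
North component: ΔN = −sin φ cos λ·ΔX − sin φ sin λ·ΔY + cos φ·ΔZ = −(0.660166)(-0.982113)(392) − (0.660166)(-0.188295)(400) + (0.751120)(391) = 597.57 m.
1° of latitude spans 111300 m, so Δφ = 597.57 / 111300 × 3600 = 19.328″.

Δφ = 19.33″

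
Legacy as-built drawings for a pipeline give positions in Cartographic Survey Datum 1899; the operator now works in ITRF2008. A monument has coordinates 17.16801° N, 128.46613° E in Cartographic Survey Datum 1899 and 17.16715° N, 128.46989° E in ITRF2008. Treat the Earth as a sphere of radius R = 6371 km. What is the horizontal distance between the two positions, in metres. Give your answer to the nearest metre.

Δφ = 17.16715° − 17.16801° = -0.00086°; Δλ = 128.46989° − 128.46613° = +0.00376°.
1° along a meridian = πR/180 = 111195 m.
ΔN = Δφ × 111195 = -95.6 m; ΔE = Δλ × 111195 × cos(17.16801°) = +0.00376 × 111195 × 0.955443 = 399.5 m.
Distance = √(ΔE² + ΔN²) = √(399.5² + (-95.6)²) = 410.8 m.

411 m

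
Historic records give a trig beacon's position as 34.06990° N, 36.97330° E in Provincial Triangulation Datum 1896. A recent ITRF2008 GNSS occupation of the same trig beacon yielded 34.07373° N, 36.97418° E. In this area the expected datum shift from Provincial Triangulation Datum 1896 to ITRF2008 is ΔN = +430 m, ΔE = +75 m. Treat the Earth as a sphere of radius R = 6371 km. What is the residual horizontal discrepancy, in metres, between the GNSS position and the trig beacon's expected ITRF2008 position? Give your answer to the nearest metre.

Observed coordinate differences: Δφ = +0.00383°, Δλ = +0.00088°.
Converting to metres (1° lat = 111195 m, cos φ = 0.828355): observed ΔN = 425.9 m, observed ΔE = 81.1 m.
Subtracting the expected shift leaves a residual of 425.9 − (430) = -4.1 m north and 81.1 − (75) = 6.1 m east.
Residual distance = √((-4.1)² + 6.1²) = 7.3 m.

7 m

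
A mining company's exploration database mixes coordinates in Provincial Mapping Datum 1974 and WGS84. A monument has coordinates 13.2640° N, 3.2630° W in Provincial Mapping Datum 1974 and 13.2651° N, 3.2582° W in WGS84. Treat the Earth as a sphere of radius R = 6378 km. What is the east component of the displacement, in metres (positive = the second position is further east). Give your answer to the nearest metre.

Δφ = 13.2651° − 13.2640° = +0.0011°; Δλ = -3.2582° − -3.2630° = +0.0048°.
1° along a meridian = πR/180 = 111317 m.
ΔN = Δφ × 111317 = 122.4 m; ΔE = Δλ × 111317 × cos(13.2640°) = +0.0048 × 111317 × 0.973323 = 520.1 m.

ΔE = 520 m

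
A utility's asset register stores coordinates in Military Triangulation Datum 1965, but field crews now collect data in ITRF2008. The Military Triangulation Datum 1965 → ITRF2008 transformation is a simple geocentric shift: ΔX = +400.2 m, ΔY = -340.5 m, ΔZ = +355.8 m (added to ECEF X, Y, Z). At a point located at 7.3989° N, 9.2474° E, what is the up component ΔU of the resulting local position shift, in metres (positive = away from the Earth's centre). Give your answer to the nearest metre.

The local up (radial) axis is (cos φ cos λ, cos φ sin λ, sin φ), giving ΔU = 391.710 − 54.262 + 45.819 = 383.27 m.

ΔU = 383 m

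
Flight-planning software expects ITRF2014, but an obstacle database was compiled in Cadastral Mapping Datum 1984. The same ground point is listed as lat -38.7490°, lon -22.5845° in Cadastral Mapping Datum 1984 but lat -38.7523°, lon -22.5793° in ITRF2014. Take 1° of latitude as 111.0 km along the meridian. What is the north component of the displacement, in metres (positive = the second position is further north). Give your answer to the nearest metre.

ΔN = -366 m

Δφ = -38.7523° − -38.7490° = -0.0033°; Δλ = -22.5793° − -22.5845° = +0.0052°.
ΔN = Δφ × 111000 = -366.3 m; ΔE = Δλ × 111000 × cos(-38.7490°) = +0.0052 × 111000 × 0.779895 = 450.2 m.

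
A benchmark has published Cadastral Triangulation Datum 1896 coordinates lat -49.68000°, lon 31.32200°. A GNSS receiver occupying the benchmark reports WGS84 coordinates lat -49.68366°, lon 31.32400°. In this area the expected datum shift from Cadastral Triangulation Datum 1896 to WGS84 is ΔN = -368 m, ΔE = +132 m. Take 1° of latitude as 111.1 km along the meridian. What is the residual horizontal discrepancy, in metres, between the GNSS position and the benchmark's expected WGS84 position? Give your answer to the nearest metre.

Observed coordinate differences: Δφ = -0.00366°, Δλ = +0.00200°.
Converting to metres (1° lat = 111100 m, cos φ = 0.647056): observed ΔN = -406.6 m, observed ΔE = 143.8 m.
Subtracting the expected shift leaves a residual of -406.6 − (-368) = -38.6 m north and 143.8 − (132) = 11.8 m east.
Residual distance = √((-38.6)² + 11.8²) = 40.4 m.

40 m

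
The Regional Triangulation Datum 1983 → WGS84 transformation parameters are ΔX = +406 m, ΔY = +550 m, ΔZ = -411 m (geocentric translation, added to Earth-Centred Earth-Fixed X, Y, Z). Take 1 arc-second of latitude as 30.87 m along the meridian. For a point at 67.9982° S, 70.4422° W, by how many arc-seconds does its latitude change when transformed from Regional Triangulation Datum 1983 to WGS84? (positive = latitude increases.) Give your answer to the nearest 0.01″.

Δφ = -16.47″

sin φ = -0.927172, cos φ = 0.374636, sin λ = -0.942304, cos λ = 0.334758.
North component: ΔN = −sin φ cos λ·ΔX − sin φ sin λ·ΔY + cos φ·ΔZ = −(-0.927172)(0.334758)(406) − (-0.927172)(-0.942304)(550) + (0.374636)(-411) = -508.48 m.
1° of latitude spans 3600 × 30.87 = 111132 m, so Δφ = -508.48 / 111132 × 3600 = -16.472″.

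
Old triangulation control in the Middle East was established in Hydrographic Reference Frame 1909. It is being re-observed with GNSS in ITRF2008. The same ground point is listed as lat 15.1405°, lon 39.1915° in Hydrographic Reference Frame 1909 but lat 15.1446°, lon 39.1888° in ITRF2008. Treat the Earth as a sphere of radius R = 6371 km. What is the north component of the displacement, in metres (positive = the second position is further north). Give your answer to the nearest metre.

Δφ = 15.1446° − 15.1405° = +0.0041°; Δλ = 39.1888° − 39.1915° = -0.0027°.
1° along a meridian = πR/180 = 111195 m.
ΔN = Δφ × 111195 = 455.9 m; ΔE = Δλ × 111195 × cos(15.1405°) = -0.0027 × 111195 × 0.965288 = -289.8 m.

ΔN = 456 m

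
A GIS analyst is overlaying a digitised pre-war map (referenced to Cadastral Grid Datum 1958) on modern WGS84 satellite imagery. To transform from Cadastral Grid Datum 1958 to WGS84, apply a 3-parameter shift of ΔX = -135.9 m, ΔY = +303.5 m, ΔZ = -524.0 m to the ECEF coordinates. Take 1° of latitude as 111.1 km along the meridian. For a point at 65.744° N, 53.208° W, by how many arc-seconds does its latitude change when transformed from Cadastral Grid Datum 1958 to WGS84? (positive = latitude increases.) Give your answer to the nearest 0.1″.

sin φ = 0.911719, cos φ = 0.410814, sin λ = -0.800815, cos λ = 0.598912.
North component: ΔN = −sin φ cos λ·ΔX − sin φ sin λ·ΔY + cos φ·ΔZ = −(0.911719)(0.598912)(-135.9) − (0.911719)(-0.800815)(303.5) + (0.410814)(-524.0) = 80.53 m.
1° of latitude spans 111100 m, so Δφ = 80.53 / 111100 × 3600 = 2.609″.

Δφ = 2.6″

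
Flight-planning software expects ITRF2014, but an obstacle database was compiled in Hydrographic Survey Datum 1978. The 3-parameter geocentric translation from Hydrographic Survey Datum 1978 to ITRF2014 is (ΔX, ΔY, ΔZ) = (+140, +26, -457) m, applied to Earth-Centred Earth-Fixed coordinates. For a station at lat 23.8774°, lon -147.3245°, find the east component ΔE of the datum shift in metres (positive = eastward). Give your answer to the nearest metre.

At φ = 23.8774°, λ = -147.3245°: sin φ = 0.404781, cos φ = 0.914414, sin λ = -0.539880, cos λ = -0.841742.
ΔE = −sin λ·ΔX + cos λ·ΔY = −(-0.539880)·(140) + (-0.841742)·(26) = 53.70 m.

ΔE = 54 m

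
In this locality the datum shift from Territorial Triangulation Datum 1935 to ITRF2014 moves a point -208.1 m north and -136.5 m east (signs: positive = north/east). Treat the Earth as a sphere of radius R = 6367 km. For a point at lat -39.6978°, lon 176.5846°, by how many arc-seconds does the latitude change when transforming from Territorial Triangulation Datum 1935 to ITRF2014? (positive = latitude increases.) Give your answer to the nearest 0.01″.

On a sphere of radius R, 1 rad of latitude = R, so Δφ = ΔN / R = -208.1 / 6367000 = -3.2684e-05 rad = -6.742″.

Δφ = -6.74″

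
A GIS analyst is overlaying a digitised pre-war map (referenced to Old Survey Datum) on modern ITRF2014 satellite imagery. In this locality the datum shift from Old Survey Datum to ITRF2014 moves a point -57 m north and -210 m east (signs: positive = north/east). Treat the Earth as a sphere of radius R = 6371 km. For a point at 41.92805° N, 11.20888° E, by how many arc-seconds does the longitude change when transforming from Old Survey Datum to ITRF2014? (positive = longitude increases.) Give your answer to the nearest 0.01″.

Δλ = -9.14″

At latitude 41.92805°, cos φ = 0.743985.
One radian of longitude at latitude φ spans R cos φ, so Δλ = ΔE / (R cos φ) = -210.0 / (6371000 × 0.743985) = -4.4304e-05 rad = -9.138″.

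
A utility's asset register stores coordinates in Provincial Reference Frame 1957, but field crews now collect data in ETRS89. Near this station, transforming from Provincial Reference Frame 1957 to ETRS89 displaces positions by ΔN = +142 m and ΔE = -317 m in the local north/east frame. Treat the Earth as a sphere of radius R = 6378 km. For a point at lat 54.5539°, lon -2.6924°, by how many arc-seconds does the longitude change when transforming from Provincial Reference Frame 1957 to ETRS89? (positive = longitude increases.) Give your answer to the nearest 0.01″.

At latitude 54.5539°, cos φ = 0.579937.
One radian of longitude at latitude φ spans R cos φ, so Δλ = ΔE / (R cos φ) = -317.0 / (6378000 × 0.579937) = -8.5703e-05 rad = -17.677″.

Δλ = -17.68″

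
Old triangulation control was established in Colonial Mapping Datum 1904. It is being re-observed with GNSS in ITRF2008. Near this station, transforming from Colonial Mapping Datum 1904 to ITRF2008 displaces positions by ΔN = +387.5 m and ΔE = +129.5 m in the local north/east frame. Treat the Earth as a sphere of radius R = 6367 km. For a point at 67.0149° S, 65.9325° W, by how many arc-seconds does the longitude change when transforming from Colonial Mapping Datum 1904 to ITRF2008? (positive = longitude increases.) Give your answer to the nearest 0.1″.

At latitude -67.0149°, cos φ = 0.390492.
One radian of longitude at latitude φ spans R cos φ, so Δλ = ΔE / (R cos φ) = 129.5 / (6367000 × 0.390492) = 5.2086e-05 rad = 10.744″.

Δλ = 10.7″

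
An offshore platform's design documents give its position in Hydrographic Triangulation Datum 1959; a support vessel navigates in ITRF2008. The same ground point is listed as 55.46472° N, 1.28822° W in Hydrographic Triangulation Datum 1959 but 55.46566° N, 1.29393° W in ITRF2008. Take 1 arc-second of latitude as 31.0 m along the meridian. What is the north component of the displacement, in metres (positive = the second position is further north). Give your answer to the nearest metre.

ΔN = 105 m

Δφ = 55.46566° − 55.46472° = +0.00094°; Δλ = -1.29393° − -1.28822° = -0.00571°.
1° of latitude = 3600 × 31.00 = 111600 m.
ΔN = Δφ × 111600 = 104.9 m; ΔE = Δλ × 111600 × cos(55.46472°) = -0.00571 × 111600 × 0.566914 = -361.3 m.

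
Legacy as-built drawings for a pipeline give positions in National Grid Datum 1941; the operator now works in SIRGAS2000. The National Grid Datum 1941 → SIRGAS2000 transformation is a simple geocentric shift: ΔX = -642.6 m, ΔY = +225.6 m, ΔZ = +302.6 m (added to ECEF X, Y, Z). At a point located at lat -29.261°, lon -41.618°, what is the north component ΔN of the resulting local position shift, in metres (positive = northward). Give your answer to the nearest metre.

At φ = -29.261°, λ = -41.618°: sin φ = -0.488789, cos φ = 0.872402, sin λ = -0.664161, cos λ = 0.747589.
ΔN = −sin φ cos λ·ΔX − sin φ sin λ·ΔY + cos φ·ΔZ = −(-0.488789)(0.747589)(-642.6) − (-0.488789)(-0.664161)(225.6) + (0.872402)(302.6) = -44.06 m.

ΔN = -44 m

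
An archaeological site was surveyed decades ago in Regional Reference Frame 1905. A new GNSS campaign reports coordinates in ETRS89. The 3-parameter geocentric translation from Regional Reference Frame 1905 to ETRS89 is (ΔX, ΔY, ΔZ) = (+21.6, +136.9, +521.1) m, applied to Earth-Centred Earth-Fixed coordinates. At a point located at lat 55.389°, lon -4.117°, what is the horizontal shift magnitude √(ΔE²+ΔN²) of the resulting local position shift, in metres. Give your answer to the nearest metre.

318 m

The local east axis at (φ, λ) is (−sin λ, cos λ, 0), so ΔE = −sin(-4.117°)·21.6 + cos(-4.117°)·136.9 = 138.10 m.
The local north axis is (−sin φ cos λ, −sin φ sin λ, cos φ), giving ΔN = -17.732 + 8.089 + 295.986 = 286.34 m.
Horizontal magnitude = √(ΔE² + ΔN²) = √(138.10² + 286.34²) = 317.90 m.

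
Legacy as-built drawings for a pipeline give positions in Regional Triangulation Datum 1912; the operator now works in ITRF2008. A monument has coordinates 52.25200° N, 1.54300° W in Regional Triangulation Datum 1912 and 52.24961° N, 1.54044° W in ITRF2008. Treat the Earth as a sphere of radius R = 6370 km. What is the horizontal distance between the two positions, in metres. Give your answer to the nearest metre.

Δφ = 52.24961° − 52.25200° = -0.00239°; Δλ = -1.54044° − -1.54300° = +0.00256°.
1° along a meridian = πR/180 = 111177 m.
ΔN = Δφ × 111177 = -265.7 m; ΔE = Δλ × 111177 × cos(52.25200°) = +0.00256 × 111177 × 0.612190 = 174.2 m.
Distance = √(ΔE² + ΔN²) = √(174.2² + (-265.7)²) = 317.7 m.

318 m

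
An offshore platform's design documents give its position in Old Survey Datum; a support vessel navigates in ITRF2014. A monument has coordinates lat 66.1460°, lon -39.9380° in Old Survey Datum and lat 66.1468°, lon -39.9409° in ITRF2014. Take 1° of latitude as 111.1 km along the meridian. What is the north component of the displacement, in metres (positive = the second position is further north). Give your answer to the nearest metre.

ΔN = 89 m

Δφ = 66.1468° − 66.1460° = +0.0008°; Δλ = -39.9409° − -39.9380° = -0.0029°.
ΔN = Δφ × 111100 = 88.9 m; ΔE = Δλ × 111100 × cos(66.1460°) = -0.0029 × 111100 × 0.404407 = -130.3 m.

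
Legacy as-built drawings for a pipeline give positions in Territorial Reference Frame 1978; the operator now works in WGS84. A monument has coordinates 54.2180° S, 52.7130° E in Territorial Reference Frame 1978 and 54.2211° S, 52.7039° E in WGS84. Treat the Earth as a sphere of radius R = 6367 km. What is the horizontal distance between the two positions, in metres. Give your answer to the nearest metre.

684 m

Δφ = -54.2211° − -54.2180° = -0.0031°; Δλ = 52.7039° − 52.7130° = -0.0091°.
1° along a meridian = πR/180 = 111125 m.
ΔN = Δφ × 111125 = -344.5 m; ΔE = Δλ × 111125 × cos(-54.2180°) = -0.0091 × 111125 × 0.584703 = -591.3 m.
Distance = √(ΔE² + ΔN²) = √((-591.3)² + (-344.5)²) = 684.3 m.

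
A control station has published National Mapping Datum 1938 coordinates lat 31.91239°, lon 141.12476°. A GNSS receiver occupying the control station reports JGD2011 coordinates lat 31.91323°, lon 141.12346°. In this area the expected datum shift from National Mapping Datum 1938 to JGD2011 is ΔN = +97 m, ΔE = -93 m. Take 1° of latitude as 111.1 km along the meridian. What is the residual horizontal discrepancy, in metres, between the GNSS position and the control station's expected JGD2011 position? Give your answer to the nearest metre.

30 m

Observed coordinate differences: Δφ = +0.00084°, Δλ = -0.00130°.
Converting to metres (1° lat = 111100 m, cos φ = 0.848857): observed ΔN = 93.3 m, observed ΔE = -122.6 m.
Subtracting the expected shift leaves a residual of 93.3 − (97) = -3.7 m north and -122.6 − (-93) = -29.6 m east.
Residual distance = √((-3.7)² + (-29.6)²) = 29.8 m.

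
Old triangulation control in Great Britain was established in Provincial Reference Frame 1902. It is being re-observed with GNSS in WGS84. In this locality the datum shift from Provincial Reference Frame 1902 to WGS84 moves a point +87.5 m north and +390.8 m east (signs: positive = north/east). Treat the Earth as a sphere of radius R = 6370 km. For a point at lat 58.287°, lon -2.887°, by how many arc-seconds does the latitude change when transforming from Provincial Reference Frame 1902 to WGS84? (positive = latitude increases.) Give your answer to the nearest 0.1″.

On a sphere of radius R, 1 rad of latitude = R, so Δφ = ΔN / R = 87.5 / 6370000 = 1.3736e-05 rad = 2.833″.

Δφ = 2.8″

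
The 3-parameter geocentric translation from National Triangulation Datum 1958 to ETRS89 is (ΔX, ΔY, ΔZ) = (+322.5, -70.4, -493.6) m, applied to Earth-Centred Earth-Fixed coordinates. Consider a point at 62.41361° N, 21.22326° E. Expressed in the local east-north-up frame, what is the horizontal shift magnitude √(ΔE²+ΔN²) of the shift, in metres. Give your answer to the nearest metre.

506 m

At φ = 62.41361°, λ = 21.22326°: sin φ = 0.886314, cos φ = 0.463086, sin λ = 0.362003, cos λ = 0.932177.
ΔE = −sin λ·ΔX + cos λ·ΔY = −(0.362003)·(322.5) + (0.932177)·(-70.4) = -182.37 m.
ΔN = −sin φ cos λ·ΔX − sin φ sin λ·ΔY + cos φ·ΔZ = −(0.886314)(0.932177)(322.5) − (0.886314)(0.362003)(-70.4) + (0.463086)(-493.6) = -472.44 m.
Horizontal magnitude = √(ΔE² + ΔN²) = √((-182.37)² + (-472.44)²) = 506.42 m.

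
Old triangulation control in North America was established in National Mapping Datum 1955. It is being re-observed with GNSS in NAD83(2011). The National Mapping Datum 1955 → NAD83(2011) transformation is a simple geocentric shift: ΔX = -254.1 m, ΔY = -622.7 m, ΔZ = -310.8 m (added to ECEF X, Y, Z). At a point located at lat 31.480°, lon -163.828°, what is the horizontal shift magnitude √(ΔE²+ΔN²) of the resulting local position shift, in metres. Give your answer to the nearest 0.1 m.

715.1 m

The local east axis at (φ, λ) is (−sin λ, cos λ, 0), so ΔE = −sin(-163.828°)·(-254.1) + cos(-163.828°)·(-622.7) = 527.29 m.
The local north axis is (−sin φ cos λ, −sin φ sin λ, cos φ), giving ΔN = -127.441 − 90.568 − 265.057 = -483.07 m.
Horizontal magnitude = √(ΔE² + ΔN²) = √(527.29² + (-483.07)²) = 715.11 m.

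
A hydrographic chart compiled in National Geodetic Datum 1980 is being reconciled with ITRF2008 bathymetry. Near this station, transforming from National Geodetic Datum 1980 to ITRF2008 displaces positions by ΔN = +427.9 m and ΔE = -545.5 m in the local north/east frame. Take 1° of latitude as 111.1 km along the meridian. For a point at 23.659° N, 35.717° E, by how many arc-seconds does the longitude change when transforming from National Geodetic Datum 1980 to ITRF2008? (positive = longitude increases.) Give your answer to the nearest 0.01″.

At latitude 23.659°, cos φ = 0.915950.
1° of longitude at this latitude = 111.1 × cos φ = 101.76 km, so Δλ = -545.5 / 101762.0 = -0.0053605° = -19.298″.

Δλ = -19.30″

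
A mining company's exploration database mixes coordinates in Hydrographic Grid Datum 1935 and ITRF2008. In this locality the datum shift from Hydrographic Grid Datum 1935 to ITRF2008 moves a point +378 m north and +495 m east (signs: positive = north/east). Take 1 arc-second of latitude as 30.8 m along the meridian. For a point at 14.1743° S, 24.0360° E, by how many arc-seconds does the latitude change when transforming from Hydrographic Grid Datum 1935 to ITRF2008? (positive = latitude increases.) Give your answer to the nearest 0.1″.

Δφ = 12.3″

1″ of latitude = 30.80 m, so Δφ = 378.0 / 30.80 = 12.273″.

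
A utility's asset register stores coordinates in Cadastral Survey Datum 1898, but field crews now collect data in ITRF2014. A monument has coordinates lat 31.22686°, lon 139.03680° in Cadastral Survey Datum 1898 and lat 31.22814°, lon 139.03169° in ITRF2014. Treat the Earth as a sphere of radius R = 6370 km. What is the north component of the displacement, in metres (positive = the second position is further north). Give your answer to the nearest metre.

ΔN = 142 m

Δφ = 31.22814° − 31.22686° = +0.00128°; Δλ = 139.03169° − 139.03680° = -0.00511°.
1° along a meridian = πR/180 = 111177 m.
ΔN = Δφ × 111177 = 142.3 m; ΔE = Δλ × 111177 × cos(31.22686°) = -0.00511 × 111177 × 0.855121 = -485.8 m.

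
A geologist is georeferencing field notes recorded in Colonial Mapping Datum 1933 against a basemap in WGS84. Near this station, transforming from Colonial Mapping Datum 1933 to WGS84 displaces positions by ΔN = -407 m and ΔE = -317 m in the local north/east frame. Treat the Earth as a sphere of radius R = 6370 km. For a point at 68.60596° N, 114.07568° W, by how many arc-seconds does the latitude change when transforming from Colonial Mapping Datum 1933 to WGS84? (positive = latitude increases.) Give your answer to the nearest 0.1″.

On a sphere of radius R, 1 rad of latitude = R, so Δφ = ΔN / R = -407.0 / 6370000 = -6.3893e-05 rad = -13.179″.

Δφ = -13.2″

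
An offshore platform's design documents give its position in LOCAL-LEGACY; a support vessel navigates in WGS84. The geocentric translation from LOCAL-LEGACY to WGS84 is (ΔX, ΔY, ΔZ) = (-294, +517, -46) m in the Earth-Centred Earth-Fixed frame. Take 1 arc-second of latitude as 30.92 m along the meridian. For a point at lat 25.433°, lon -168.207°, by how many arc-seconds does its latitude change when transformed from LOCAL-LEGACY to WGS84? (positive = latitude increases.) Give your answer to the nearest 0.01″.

sin φ = 0.429455, cos φ = 0.903088, sin λ = -0.204376, cos λ = -0.978892.
North component: ΔN = −sin φ cos λ·ΔX − sin φ sin λ·ΔY + cos φ·ΔZ = −(0.429455)(-0.978892)(-294) − (0.429455)(-0.204376)(517) + (0.903088)(-46) = -119.76 m.
1° of latitude spans 3600 × 30.92 = 111312 m, so Δφ = -119.76 / 111312 × 3600 = -3.873″.

Δφ = -3.87″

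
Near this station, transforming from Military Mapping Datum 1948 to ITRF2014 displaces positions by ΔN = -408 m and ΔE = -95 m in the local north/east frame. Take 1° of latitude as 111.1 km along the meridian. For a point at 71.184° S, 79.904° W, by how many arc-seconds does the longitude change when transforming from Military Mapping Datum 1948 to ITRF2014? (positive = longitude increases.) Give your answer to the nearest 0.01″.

At latitude -71.184°, cos φ = 0.322530.
1° of longitude at this latitude = 111.1 × cos φ = 35.83 km, so Δλ = -95.0 / 35833.1 = -0.0026512° = -9.544″.

Δλ = -9.54″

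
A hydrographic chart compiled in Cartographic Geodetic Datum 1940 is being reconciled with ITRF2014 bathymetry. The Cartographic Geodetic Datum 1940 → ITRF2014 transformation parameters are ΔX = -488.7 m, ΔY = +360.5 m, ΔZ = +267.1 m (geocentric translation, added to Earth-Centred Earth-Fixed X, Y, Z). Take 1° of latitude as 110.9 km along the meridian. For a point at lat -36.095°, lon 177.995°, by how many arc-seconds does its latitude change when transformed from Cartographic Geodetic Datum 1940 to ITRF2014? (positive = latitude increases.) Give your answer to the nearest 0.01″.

Δφ = 16.59″

sin φ = -0.589126, cos φ = 0.808041, sin λ = 0.034987, cos λ = -0.999388.
North component: ΔN = −sin φ cos λ·ΔX − sin φ sin λ·ΔY + cos φ·ΔZ = −(-0.589126)(-0.999388)(-488.7) − (-0.589126)(0.034987)(360.5) + (0.808041)(267.1) = 510.99 m.
1° of latitude spans 110900 m, so Δφ = 510.99 / 110900 × 3600 = 16.588″.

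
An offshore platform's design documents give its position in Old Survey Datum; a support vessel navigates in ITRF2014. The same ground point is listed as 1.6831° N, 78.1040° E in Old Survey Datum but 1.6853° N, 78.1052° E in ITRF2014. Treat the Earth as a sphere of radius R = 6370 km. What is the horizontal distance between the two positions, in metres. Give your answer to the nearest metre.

279 m

Δφ = 1.6853° − 1.6831° = +0.0022°; Δλ = 78.1052° − 78.1040° = +0.0012°.
1° along a meridian = πR/180 = 111177 m.
ΔN = Δφ × 111177 = 244.6 m; ΔE = Δλ × 111177 × cos(1.6831°) = +0.0012 × 111177 × 0.999569 = 133.4 m.
Distance = √(ΔE² + ΔN²) = √(133.4² + 244.6²) = 278.6 m.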